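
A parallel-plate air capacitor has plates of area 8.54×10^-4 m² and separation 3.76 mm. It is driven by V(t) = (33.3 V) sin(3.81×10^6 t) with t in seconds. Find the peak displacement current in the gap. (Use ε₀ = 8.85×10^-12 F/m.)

2.55×10^-4 A

(dE/dt)_max = V₀ω/d = 3.374×10^10 V/(m·s); ω = 3.81×10^6 rad/s.
I_d,max = ε₀ A (dE/dt)_max = (8.85×10^-12)(8.54×10^-4)(3.374×10^10) = 2.55×10^-4 A.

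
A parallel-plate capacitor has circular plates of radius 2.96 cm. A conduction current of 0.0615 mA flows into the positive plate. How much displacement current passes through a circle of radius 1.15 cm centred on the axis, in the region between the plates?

Between the plates the displacement current equals the wire current: I_d = 0.0615 mA = 6.15×10^-5 A.
Since J_d is uniform, the enclosed fraction is (r/R)² = 0.1509, giving I_d,enc = 9.28×10^-6 A.

9.28×10^-6 A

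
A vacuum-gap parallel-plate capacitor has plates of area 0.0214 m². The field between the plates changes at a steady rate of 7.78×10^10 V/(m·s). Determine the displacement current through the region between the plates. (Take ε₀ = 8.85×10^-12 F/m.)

I_d = ε₀ A (dE/dt) = (8.85×10^-12)(0.0214 m²)(7.78×10^10) = 0.0147 A.

0.0147 A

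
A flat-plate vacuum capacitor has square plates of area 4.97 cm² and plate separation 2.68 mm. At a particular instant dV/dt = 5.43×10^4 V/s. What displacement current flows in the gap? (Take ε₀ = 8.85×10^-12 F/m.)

C = ε₀A/d = (8.85×10^-12)(4.97×10^-4)/(2.68×10^-3) = 1.641×10^-12 F.
I_d = C dV/dt = (1.641×10^-12)(5.43×10^4) = 8.91×10^-8 A.

8.91×10^-8 A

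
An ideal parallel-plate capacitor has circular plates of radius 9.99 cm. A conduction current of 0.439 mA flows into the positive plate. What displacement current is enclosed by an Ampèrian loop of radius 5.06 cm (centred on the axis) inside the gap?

No conduction current crosses the gap, so I_d there equals the 4.39×10^-4 A in the leads.
The field is uniform, so I_d,enc = I_d (r/R)² = (4.39×10^-4)(5.06/9.99)² = 1.13×10^-4 A.

1.13×10^-4 A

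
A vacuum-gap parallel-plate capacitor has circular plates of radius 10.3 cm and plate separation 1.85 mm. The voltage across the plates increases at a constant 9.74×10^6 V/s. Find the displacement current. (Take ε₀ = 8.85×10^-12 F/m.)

1.55×10^-3 A

C = ε₀A/d = (8.85×10^-12)(0.03333)/(1.85×10^-3) = 1.594×10^-10 F.
I_d = C dV/dt = (1.594×10^-10)(9.74×10^6) = 1.55×10^-3 A.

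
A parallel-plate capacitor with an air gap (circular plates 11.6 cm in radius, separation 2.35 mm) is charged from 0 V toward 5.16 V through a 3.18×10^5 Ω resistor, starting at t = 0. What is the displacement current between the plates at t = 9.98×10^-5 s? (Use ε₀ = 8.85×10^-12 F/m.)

C = ε₀A/d = (8.85×10^-12)(0.04227)/(2.35×10^-3) = 1.592×10^-10 F, so τ = RC = 5.063×10^-5 s.
The conduction current is I(t) = (V₀/R) e^(−t/τ), and the displacement current between the plates equals it.
t/τ = 1.971; I_d = (5.16/3.18×10^5) · e^(−1.971) = (1.623×10^-5)(0.1393) = 2.26×10^-6 A.

2.26×10^-6 A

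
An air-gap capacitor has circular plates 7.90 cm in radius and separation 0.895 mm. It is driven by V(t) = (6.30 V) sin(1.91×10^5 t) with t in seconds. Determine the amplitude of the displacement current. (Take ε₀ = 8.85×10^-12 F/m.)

2.33×10^-4 A

C = ε₀A/d = (8.85×10^-12)(0.01961)/(8.95×10^-4) = 1.939×10^-10 F; ω = 1.91×10^5 rad/s.
I_d = C dV/dt, so |I_d|_max = C V₀ ω = (1.939×10^-10)(6.30)(1.91×10^5) = 2.33×10^-4 A.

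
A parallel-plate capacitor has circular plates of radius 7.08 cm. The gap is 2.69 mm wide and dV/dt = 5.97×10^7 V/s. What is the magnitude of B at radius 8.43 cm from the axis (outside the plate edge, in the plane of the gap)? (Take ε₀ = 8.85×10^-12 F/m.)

7.34×10^-9 T

dE/dt = (dV/dt)/d = 2.219×10^10 V/(m·s); I_d = ε₀(πR²)(dE/dt) = (8.85×10^-12)(0.01575)(2.219×10^10) = 3.093×10^-3 A.
For r ≥ R the full I_d is enclosed: B = μ₀ I_d/(2πr) = (4π×10^-7)(3.093×10^-3)/(2π·0.0843) = 7.34×10^-9 T.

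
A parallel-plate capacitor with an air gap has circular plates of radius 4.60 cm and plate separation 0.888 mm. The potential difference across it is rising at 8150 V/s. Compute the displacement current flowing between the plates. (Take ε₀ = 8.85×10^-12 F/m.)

C = ε₀A/d = (8.85×10^-12)(6.648×10^-3)/(8.88×10^-4) = 6.626×10^-11 F.
I_d = C dV/dt = (6.626×10^-11)(8150) = 5.40×10^-7 A.

5.40×10^-7 A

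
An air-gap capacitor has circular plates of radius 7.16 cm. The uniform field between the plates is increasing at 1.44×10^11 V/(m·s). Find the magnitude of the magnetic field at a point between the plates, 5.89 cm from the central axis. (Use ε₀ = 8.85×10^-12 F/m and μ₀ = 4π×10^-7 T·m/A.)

Through the whole plate area (πR² = 0.01611 m²), I_d = ε₀ πR² dE/dt = 0.02053 A.
∮B·dl = μ₀ I_d,enc with I_d,enc = I_d r²/R² = 0.01389 A; so B = μ₀ I_d,enc/(2πr) = 4.72×10^-8 T.

4.72×10^-8 T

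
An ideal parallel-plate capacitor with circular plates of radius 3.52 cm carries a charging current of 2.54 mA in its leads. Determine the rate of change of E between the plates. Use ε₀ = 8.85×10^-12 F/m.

7.37×10^10 V/(m·s)

By continuity, I_d in the gap equals the 2.54 mA flowing in the wire.
Then dE/dt = I_d/(ε₀A) = 7.37×10^10 V/(m·s).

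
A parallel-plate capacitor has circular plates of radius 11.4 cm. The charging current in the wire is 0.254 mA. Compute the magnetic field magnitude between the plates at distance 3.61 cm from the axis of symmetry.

No conduction current crosses the gap, so I_d there equals the 2.54×10^-4 A in the leads.
For r < R the Ampère–Maxwell law gives B(2πr) = μ₀ I_d (r²/R²), so B = μ₀ I_d r/(2πR²) = (4π×10^-7)(2.54×10^-4)(0.0361)/(2π·0.114²) = 1.41×10^-10 T.

1.41×10^-10 T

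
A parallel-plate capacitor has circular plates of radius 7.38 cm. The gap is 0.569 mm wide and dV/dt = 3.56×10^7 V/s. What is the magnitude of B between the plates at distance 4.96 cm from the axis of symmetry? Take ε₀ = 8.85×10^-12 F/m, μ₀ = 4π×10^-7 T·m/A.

With E = V/d, dE/dt = 6.257×10^10 V/(m·s) and πR² = 0.01711 m², giving I_d = ε₀ πR² dE/dt = 9.475×10^-3 A.
∮B·dl = μ₀ I_d,enc with I_d,enc = I_d r²/R² = 4.280×10^-3 A; so B = μ₀ I_d,enc/(2πr) = 1.73×10^-8 T.

1.73×10^-8 T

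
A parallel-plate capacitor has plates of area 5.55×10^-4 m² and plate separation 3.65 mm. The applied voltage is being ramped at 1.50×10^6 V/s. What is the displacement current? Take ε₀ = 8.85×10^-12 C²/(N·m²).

2.02×10^-6 A

C = ε₀A/d = (8.85×10^-12)(5.55×10^-4)/(3.65×10^-3) = 1.346×10^-12 F.
I_d = C dV/dt = (1.346×10^-12)(1.50×10^6) = 2.02×10^-6 A.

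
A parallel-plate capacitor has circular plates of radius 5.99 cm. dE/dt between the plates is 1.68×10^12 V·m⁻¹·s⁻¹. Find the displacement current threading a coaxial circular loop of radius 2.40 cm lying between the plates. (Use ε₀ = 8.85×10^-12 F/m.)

I_d = ε₀ dΦ_E/dt = ε₀ πR² (dE/dt) = (8.85×10^-12)(0.01127)(1.68×10^12) = 0.1676 A through the full plate area.
Through an area πr² the displacement current is I_d·(πr²/πR²) = I_d (r/R)² = 0.0269 A.

0.0269 A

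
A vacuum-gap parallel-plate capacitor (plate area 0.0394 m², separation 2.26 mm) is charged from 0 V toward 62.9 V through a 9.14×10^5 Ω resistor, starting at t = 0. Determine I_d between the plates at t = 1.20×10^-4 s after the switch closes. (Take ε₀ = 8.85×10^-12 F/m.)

2.94×10^-5 A

C = ε₀A/d = (8.85×10^-12)(0.0394)/(2.26×10^-3) = 1.543×10^-10 F, so τ = RC = 1.410×10^-4 s.
The conduction current is I(t) = (V₀/R) e^(−t/τ), and the displacement current between the plates equals it.
t/τ = 0.8511; I_d = (62.9/9.14×10^5) · e^(−0.8511) = (6.882×10^-5)(0.4269) = 2.94×10^-5 A.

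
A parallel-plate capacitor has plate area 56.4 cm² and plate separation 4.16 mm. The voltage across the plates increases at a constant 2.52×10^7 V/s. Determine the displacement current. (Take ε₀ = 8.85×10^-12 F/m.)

E = V/d so dE/dt = (dV/dt)/d = 6.058×10^9 V/(m·s), and I_d = ε₀ A dE/dt = (8.85×10^-12)(5.64×10^-3)(6.058×10^9) = 3.02×10^-4 A.

3.02×10^-4 A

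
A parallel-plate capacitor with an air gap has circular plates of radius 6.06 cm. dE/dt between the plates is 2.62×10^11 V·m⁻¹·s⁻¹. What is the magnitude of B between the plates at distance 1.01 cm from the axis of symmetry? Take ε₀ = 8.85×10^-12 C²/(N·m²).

1.47×10^-8 T

I_d = ε₀ dΦ_E/dt = ε₀ πR² (dE/dt) = (8.85×10^-12)(0.01154)(2.62×10^11) = 0.02676 A through the full plate area.
An Ampèrian loop of radius r encloses a fraction (r/R)² of I_d. Then B·2πr = μ₀ I_d (r/R)², giving B = μ₀ I_d r/(2πR²) = 1.47×10^-8 T.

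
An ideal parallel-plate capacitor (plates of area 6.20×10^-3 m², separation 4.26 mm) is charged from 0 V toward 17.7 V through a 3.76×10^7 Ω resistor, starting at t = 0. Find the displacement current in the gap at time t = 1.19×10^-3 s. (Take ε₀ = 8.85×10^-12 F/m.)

With C = ε₀A/d = (8.85×10^-12)(6.20×10^-3)/(4.26×10^-3) = 1.288×10^-11 F, the time constant is τ = RC = 4.843×10^-4 s, so t/τ = 2.457 and e^(−t/τ) = 0.08569.
I_d = I_cond = (V₀/R) e^(−t/τ) = (4.707×10^-7)(0.08569) = 4.03×10^-8 A.

4.03×10^-8 A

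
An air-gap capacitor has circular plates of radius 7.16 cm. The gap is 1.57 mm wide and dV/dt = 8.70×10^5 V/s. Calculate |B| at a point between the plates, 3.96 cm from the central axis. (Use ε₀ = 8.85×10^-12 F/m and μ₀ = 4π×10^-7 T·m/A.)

1.22×10^-10 T

With E = V/d, dE/dt = 5.541×10^8 V/(m·s) and πR² = 0.01611 m², giving I_d = ε₀ πR² dE/dt = 7.900×10^-5 A.
For r < R the Ampère–Maxwell law gives B(2πr) = μ₀ I_d (r²/R²), so B = μ₀ I_d r/(2πR²) = (4π×10^-7)(7.900×10^-5)(0.0396)/(2π·0.0716²) = 1.22×10^-10 T.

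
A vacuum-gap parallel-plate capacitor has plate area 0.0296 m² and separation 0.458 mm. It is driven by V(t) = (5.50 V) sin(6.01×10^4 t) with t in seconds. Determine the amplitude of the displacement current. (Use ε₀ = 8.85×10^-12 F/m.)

C = ε₀A/d = (8.85×10^-12)(0.0296)/(4.58×10^-4) = 5.720×10^-10 F; ω = 6.01×10^4 rad/s.
I_d = C dV/dt, so |I_d|_max = C V₀ ω = (5.720×10^-10)(5.50)(6.01×10^4) = 1.89×10^-4 A.

1.89×10^-4 A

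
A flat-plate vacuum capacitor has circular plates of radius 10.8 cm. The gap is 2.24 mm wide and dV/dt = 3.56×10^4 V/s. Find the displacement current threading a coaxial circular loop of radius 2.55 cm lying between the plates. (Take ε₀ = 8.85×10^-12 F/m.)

dE/dt = (dV/dt)/d = 1.589×10^7 V/(m·s); I_d = ε₀(πR²)(dE/dt) = (8.85×10^-12)(0.03664)(1.589×10^7) = 5.153×10^-6 A.
Through an area πr² the displacement current is I_d·(πr²/πR²) = I_d (r/R)² = 2.87×10^-7 A.

2.87×10^-7 A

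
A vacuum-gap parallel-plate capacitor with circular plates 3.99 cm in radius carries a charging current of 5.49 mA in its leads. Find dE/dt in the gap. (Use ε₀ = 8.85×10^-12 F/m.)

1.24×10^11 V/(m·s)

By continuity, I_d in the gap equals the 5.49 mA flowing in the wire.
Inverting I_d = ε₀ A dE/dt gives dE/dt = 5.49×10^-3 / (8.85×10^-12 · 5.001×10^-3) = 1.24×10^11 V/(m·s).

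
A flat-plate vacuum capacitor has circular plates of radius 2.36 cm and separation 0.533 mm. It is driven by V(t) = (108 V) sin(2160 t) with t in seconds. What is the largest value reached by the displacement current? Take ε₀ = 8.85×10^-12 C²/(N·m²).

The displacement current equals the conduction current C dV/dt, which peaks at C V₀ ω.
With C = ε₀A/d = (8.85×10^-12)(1.750×10^-3)/(5.33×10^-4) = 2.906×10^-11 F and ω = 2160 rad/s, I_d,max = (2.906×10^-11)(108)(2160) = 6.78×10^-6 A.

6.78×10^-6 A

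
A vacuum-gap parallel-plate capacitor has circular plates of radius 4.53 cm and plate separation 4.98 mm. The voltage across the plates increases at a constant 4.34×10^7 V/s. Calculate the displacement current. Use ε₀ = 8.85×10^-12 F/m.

4.97×10^-4 A

E = V/d so dE/dt = (dV/dt)/d = 8.715×10^9 V/(m·s), and I_d = ε₀ A dE/dt = (8.85×10^-12)(6.447×10^-3)(8.715×10^9) = 4.97×10^-4 A.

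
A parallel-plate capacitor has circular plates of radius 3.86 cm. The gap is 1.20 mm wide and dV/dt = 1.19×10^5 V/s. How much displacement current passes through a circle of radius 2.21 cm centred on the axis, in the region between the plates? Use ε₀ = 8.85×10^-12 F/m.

1.35×10^-6 A

I_d = C dV/dt with C = ε₀πR²/d = 3.452×10^-11 F, so I_d = (3.452×10^-11)(1.19×10^5) = 4.108×10^-6 A.
Since J_d is uniform, the enclosed fraction is (r/R)² = 0.3278, giving I_d,enc = 1.35×10^-6 A.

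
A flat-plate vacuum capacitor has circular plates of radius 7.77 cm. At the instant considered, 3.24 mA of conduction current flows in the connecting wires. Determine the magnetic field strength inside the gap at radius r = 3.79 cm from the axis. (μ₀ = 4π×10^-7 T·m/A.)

Between the plates the displacement current equals the wire current: I_d = 3.24 mA = 3.24×10^-3 A.
For r < R the Ampère–Maxwell law gives B(2πr) = μ₀ I_d (r²/R²), so B = μ₀ I_d r/(2πR²) = (4π×10^-7)(3.24×10^-3)(0.0379)/(2π·0.0777²) = 4.07×10^-9 T.

4.07×10^-9 T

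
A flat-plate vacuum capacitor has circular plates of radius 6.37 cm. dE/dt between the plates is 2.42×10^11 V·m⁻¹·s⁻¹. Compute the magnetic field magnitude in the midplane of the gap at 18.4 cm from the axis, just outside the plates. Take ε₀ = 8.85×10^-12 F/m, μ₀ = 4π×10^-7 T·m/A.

2.97×10^-8 T

Through the whole plate area (πR² = 0.01275 m²), I_d = ε₀ πR² dE/dt = 0.02731 A.
Outside the plates the loop encloses all of I_d, so B·2πr = μ₀ I_d and B = 2.97×10^-8 T.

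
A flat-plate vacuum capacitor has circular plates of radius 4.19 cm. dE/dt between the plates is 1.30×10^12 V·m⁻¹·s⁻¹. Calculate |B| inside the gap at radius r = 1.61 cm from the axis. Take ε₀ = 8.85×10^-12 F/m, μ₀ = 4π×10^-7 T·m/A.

I_d = ε₀ dΦ_E/dt = ε₀ πR² (dE/dt) = (8.85×10^-12)(5.515×10^-3)(1.30×10^12) = 0.06345 A through the full plate area.
For r < R the Ampère–Maxwell law gives B(2πr) = μ₀ I_d (r²/R²), so B = μ₀ I_d r/(2πR²) = (4π×10^-7)(0.06345)(0.0161)/(2π·0.0419²) = 1.16×10^-7 T.

1.16×10^-7 T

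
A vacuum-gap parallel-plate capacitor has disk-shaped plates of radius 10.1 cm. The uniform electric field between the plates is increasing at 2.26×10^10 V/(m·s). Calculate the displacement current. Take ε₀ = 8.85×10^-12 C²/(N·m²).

With a uniform field, Φ_E = EA, so I_d = ε₀ A dE/dt = 6.41×10^-3 A.

6.41×10^-3 A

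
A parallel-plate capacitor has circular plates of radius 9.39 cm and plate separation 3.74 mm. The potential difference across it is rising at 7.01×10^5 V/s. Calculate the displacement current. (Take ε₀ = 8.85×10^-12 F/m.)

The field between the plates is E = V/d, so dE/dt = (7.01×10^5)/(3.74×10^-3 m) = 1.874×10^8 V/(m·s).
I_d = ε₀ A (dE/dt) = (8.85×10^-12)(0.02770)(1.874×10^8) = 4.59×10^-5 A.

4.59×10^-5 A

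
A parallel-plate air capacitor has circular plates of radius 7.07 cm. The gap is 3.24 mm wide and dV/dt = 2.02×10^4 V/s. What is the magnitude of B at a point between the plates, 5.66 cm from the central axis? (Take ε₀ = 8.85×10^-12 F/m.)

With E = V/d, dE/dt = 6.235×10^6 V/(m·s) and πR² = 0.01570 m², giving I_d = ε₀ πR² dE/dt = 8.663×10^-7 A.
An Ampèrian loop of radius r encloses a fraction (r/R)² of I_d. Then B·2πr = μ₀ I_d (r/R)², giving B = μ₀ I_d r/(2πR²) = 1.96×10^-12 T.

1.96×10^-12 T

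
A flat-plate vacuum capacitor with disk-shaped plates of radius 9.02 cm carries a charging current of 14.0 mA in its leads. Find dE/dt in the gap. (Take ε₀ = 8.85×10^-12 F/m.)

6.19×10^10 V/(m·s)

Charge continuity gives I_d = I = 0.0140 A between the plates.
Since I_d = ε₀ A dE/dt, dE/dt = I_d/(ε₀A) = (0.0140)/((8.85×10^-12)(0.02556)) = 6.19×10^10 V/(m·s).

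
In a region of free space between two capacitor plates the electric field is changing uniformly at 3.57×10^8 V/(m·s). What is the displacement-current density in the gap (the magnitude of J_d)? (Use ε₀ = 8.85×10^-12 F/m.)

J_d = ε₀ dE/dt = (8.85×10^-12)(3.57×10^8) = 3.16×10^-3 A/m².

3.16×10^-3 A/m²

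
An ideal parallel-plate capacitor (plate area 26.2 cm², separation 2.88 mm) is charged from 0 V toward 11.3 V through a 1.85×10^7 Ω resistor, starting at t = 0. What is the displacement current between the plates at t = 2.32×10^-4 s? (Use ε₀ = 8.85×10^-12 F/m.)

1.29×10^-7 A

With C = ε₀A/d = (8.85×10^-12)(2.62×10^-3)/(2.88×10^-3) = 8.051×10^-12 F, the time constant is τ = RC = 1.489×10^-4 s, so t/τ = 1.558 and e^(−t/τ) = 0.2106.
I_d = I_cond = (V₀/R) e^(−t/τ) = (6.108×10^-7)(0.2106) = 1.29×10^-7 A.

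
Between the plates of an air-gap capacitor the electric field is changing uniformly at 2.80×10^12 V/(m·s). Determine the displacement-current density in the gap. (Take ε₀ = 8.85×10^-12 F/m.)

J_d = ε₀ ∂E/∂t, so J_d = 24.8 A/m².

24.8 A/m²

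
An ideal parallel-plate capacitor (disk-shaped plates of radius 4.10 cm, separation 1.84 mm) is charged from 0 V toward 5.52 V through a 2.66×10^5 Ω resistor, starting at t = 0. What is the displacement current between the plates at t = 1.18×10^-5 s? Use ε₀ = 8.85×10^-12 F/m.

3.62×10^-6 A

C = ε₀A/d = (8.85×10^-12)(5.281×10^-3)/(1.84×10^-3) = 2.540×10^-11 F, so τ = RC = 6.756×10^-6 s.
The conduction current is I(t) = (V₀/R) e^(−t/τ), and the displacement current between the plates equals it.
t/τ = 1.747; I_d = (5.52/2.66×10^5) · e^(−1.747) = (2.075×10^-5)(0.1743) = 3.62×10^-6 A.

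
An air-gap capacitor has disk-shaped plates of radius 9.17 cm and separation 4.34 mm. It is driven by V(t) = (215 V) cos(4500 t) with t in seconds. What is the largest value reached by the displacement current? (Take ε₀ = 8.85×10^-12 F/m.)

The displacement current equals the conduction current C dV/dt, which peaks at C V₀ ω.
With C = ε₀A/d = (8.85×10^-12)(0.02642)/(4.34×10^-3) = 5.387×10^-11 F and ω = 4500 rad/s, I_d,max = (5.387×10^-11)(215)(4500) = 5.21×10^-5 A.

5.21×10^-5 A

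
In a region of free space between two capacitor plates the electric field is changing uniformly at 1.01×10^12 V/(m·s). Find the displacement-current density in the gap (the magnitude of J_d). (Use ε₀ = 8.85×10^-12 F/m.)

8.94 A/m²

J_d = ε₀ ∂E/∂t, so J_d = 8.94 A/m².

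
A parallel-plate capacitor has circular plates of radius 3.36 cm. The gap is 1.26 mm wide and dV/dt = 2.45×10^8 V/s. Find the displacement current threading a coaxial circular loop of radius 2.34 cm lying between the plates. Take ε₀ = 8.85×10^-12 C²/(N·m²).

2.96×10^-3 A

I_d = C dV/dt with C = ε₀πR²/d = 2.491×10^-11 F, so I_d = (2.491×10^-11)(2.45×10^8) = 6.103×10^-3 A.
Through an area πr² the displacement current is I_d·(πr²/πR²) = I_d (r/R)² = 2.96×10^-3 A.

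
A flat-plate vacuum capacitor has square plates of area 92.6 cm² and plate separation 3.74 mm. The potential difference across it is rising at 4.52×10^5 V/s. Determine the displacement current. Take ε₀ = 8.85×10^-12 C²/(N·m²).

9.90×10^-6 A

C = ε₀A/d = (8.85×10^-12)(9.26×10^-3)/(3.74×10^-3) = 2.191×10^-11 F.
I_d = C dV/dt = (2.191×10^-11)(4.52×10^5) = 9.90×10^-6 A.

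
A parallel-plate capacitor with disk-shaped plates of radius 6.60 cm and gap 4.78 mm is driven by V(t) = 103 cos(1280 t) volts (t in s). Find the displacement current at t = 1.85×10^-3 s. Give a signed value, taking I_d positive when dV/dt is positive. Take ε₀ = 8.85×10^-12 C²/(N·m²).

-2.33×10^-6 A

C = ε₀A/d = (8.85×10^-12)(0.01368)/(4.78×10^-3) = 2.533×10^-11 F. dV/dt = V₀ω·−sin(ωt); at ωt = 2.368 rad this factor is -0.6987.
I_d = C dV/dt = (2.533×10^-11)(103)(1280)(-0.6987) = -2.33×10^-6 A.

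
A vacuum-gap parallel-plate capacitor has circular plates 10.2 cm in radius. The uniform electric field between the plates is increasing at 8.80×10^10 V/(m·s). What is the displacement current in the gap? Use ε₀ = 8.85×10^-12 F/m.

0.0255 A

With a uniform field, Φ_E = EA, so I_d = ε₀ A dE/dt = 0.0255 A.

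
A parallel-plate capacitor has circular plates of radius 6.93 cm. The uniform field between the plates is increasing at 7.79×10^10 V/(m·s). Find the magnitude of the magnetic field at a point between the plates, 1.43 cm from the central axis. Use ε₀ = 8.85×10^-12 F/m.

Total displacement current: I_d = ε₀(πR²)(dE/dt) = (8.85×10^-12)(0.01509)(7.79×10^10) = 0.01040 A.
An Ampèrian loop of radius r encloses a fraction (r/R)² of I_d. Then B·2πr = μ₀ I_d (r/R)², giving B = μ₀ I_d r/(2πR²) = 6.19×10^-9 T.

6.19×10^-9 T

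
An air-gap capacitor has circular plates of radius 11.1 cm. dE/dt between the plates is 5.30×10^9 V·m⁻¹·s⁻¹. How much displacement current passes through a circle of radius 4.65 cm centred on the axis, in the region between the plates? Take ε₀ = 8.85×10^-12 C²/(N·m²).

Through the whole plate area (πR² = 0.03871 m²), I_d = ε₀ πR² dE/dt = 1.816×10^-3 A.
The field is uniform, so I_d,enc = I_d (r/R)² = (1.816×10^-3)(4.65/11.1)² = 3.19×10^-4 A.

3.19×10^-4 A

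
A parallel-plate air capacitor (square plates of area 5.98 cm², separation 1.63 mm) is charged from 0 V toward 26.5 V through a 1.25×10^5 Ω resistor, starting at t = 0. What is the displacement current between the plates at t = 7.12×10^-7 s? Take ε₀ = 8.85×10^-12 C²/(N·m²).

C = ε₀A/d = (8.85×10^-12)(5.98×10^-4)/(1.63×10^-3) = 3.247×10^-12 F, so τ = RC = 4.059×10^-7 s.
The conduction current is I(t) = (V₀/R) e^(−t/τ), and the displacement current between the plates equals it.
t/τ = 1.754; I_d = (26.5/1.25×10^5) · e^(−1.754) = (2.120×10^-4)(0.1731) = 3.67×10^-5 A.

3.67×10^-5 A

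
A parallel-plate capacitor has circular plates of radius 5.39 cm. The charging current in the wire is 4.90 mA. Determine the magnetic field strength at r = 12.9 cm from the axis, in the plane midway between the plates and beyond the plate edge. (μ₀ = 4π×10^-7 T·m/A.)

7.60×10^-9 T

No conduction current crosses the gap, so I_d there equals the 4.90×10^-3 A in the leads.
With r > R the enclosed displacement current is the full I_d; B = μ₀ I_d / (2πr) = 7.60×10^-9 T.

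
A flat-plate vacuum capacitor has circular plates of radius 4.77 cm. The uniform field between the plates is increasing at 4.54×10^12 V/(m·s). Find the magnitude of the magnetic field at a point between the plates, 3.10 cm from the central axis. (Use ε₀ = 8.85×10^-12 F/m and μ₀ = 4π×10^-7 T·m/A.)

7.83×10^-7 T

Through the whole plate area (πR² = 7.148×10^-3 m²), I_d = ε₀ πR² dE/dt = 0.2872 A.
∮B·dl = μ₀ I_d,enc with I_d,enc = I_d r²/R² = 0.1213 A; so B = μ₀ I_d,enc/(2πr) = 7.83×10^-7 T.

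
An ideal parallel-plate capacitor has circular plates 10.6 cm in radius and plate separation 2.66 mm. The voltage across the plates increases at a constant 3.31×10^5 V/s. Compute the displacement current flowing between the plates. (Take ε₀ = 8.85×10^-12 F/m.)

E = V/d so dE/dt = (dV/dt)/d = 1.244×10^8 V/(m·s), and I_d = ε₀ A dE/dt = (8.85×10^-12)(0.03530)(1.244×10^8) = 3.89×10^-5 A.

3.89×10^-5 A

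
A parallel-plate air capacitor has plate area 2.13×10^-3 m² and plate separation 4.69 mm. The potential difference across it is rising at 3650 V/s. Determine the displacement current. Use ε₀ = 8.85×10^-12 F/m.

C = ε₀A/d = (8.85×10^-12)(2.13×10^-3)/(4.69×10^-3) = 4.019×10^-12 F.
I_d = C dV/dt = (4.019×10^-12)(3650) = 1.47×10^-8 A.

1.47×10^-8 A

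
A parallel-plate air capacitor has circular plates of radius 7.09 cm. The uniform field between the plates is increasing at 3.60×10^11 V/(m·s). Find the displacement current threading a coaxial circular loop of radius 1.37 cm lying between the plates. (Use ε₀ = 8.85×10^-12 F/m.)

I_d = ε₀ dΦ_E/dt = ε₀ πR² (dE/dt) = (8.85×10^-12)(0.01579)(3.60×10^11) = 0.05031 A through the full plate area.
Through an area πr² the displacement current is I_d·(πr²/πR²) = I_d (r/R)² = 1.88×10^-3 A.

1.88×10^-3 A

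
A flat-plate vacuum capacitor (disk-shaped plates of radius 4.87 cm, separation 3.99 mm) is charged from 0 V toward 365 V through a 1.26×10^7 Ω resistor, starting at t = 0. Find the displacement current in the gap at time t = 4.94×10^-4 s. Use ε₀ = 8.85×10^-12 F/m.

C = ε₀A/d = (8.85×10^-12)(7.451×10^-3)/(3.99×10^-3) = 1.653×10^-11 F, so τ = RC = 2.083×10^-4 s.
The conduction current is I(t) = (V₀/R) e^(−t/τ), and the displacement current between the plates equals it.
t/τ = 2.372; I_d = (365/1.26×10^7) · e^(−2.372) = (2.897×10^-5)(0.09329) = 2.70×10^-6 A.

2.70×10^-6 A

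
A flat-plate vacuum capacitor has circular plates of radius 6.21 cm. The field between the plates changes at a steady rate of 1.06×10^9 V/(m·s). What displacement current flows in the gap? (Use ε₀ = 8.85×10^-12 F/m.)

1.14×10^-4 A

The displacement current is ε₀ times dΦ_E/dt = ε₀ A dE/dt = (8.85×10^-12)(0.01212)(1.06×10^9) = 1.14×10^-4 A.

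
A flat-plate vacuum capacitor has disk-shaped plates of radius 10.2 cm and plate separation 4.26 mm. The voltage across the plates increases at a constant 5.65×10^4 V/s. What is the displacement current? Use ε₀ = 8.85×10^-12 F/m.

3.84×10^-6 A

The field between the plates is E = V/d, so dE/dt = (5.65×10^4)/(4.26×10^-3 m) = 1.326×10^7 V/(m·s).
I_d = ε₀ A (dE/dt) = (8.85×10^-12)(0.03269)(1.326×10^7) = 3.84×10^-6 A.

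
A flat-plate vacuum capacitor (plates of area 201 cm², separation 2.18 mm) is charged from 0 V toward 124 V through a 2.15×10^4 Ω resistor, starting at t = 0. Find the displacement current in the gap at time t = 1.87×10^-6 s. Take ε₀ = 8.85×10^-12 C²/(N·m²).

1.99×10^-3 A

C = ε₀A/d = (8.85×10^-12)(0.0201)/(2.18×10^-3) = 8.160×10^-11 F and τ = RC = 1.754×10^-6 s. I_d in the gap equals the RC charging current.
I_d(t) = (V₀/R) e^(−t/τ) = 5.767×10^-3 · e^(−1.066) = 1.99×10^-3 A.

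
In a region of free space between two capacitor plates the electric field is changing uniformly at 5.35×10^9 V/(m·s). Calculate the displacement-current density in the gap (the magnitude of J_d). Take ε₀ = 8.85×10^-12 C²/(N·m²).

J_d = ε₀ dE/dt = (8.85×10^-12)(5.35×10^9) = 0.0473 A/m².

0.0473 A/m²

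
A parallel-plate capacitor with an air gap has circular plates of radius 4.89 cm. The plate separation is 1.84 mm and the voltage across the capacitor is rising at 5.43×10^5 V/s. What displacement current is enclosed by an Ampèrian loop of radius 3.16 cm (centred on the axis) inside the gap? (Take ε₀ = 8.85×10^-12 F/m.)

I_d = C dV/dt with C = ε₀πR²/d = 3.613×10^-11 F, so I_d = (3.613×10^-11)(5.43×10^5) = 1.962×10^-5 A.
Through an area πr² the displacement current is I_d·(πr²/πR²) = I_d (r/R)² = 8.19×10^-6 A.

8.19×10^-6 A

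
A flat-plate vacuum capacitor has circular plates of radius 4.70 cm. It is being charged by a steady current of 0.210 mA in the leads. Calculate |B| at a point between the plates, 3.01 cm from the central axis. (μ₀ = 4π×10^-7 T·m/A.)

5.72×10^-10 T

Between the plates the displacement current equals the wire current: I_d = 0.210 mA = 2.10×10^-4 A.
∮B·dl = μ₀ I_d,enc with I_d,enc = I_d r²/R² = 8.613×10^-5 A; so B = μ₀ I_d,enc/(2πr) = 5.72×10^-10 T.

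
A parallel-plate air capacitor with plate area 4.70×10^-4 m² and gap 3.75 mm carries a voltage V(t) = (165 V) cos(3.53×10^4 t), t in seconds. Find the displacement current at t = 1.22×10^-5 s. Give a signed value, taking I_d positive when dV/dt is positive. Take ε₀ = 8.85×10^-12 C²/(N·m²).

C = ε₀A/d = (8.85×10^-12)(4.70×10^-4)/(3.75×10^-3) = 1.109×10^-12 F. dV/dt = V₀ω·−sin(ωt); at ωt = 0.43066 rad this factor is -0.4175.
I_d = C dV/dt = (1.109×10^-12)(165)(3.53×10^4)(-0.4175) = -2.70×10^-6 A.

-2.70×10^-6 A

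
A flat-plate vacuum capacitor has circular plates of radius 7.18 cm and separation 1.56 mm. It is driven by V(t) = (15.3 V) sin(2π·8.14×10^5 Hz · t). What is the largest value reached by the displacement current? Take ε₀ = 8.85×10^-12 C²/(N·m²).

7.19×10^-3 A

(dE/dt)_max = V₀ω/d = 5.017×10^10 V/(m·s); ω = 2πf = 5.115×10^6 rad/s.
I_d,max = ε₀ A (dE/dt)_max = (8.85×10^-12)(0.01620)(5.017×10^10) = 7.19×10^-3 A.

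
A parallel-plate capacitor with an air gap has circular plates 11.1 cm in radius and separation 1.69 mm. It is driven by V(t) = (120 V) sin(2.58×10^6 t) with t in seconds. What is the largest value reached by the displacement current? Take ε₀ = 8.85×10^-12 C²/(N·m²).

C = ε₀A/d = (8.85×10^-12)(0.03871)/(1.69×10^-3) = 2.027×10^-10 F; ω = 2.58×10^6 rad/s.
I_d = C dV/dt, so |I_d|_max = C V₀ ω = (2.027×10^-10)(120)(2.58×10^6) = 0.0628 A.

0.0628 A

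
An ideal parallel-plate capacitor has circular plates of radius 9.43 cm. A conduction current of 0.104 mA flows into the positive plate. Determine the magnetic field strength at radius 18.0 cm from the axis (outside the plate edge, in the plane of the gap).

1.16×10^-10 T

By continuity the displacement current in the gap matches the conduction current: I_d = 1.04×10^-4 A.
For r ≥ R the full I_d is enclosed: B = μ₀ I_d/(2πr) = (4π×10^-7)(1.04×10^-4)/(2π·0.180) = 1.16×10^-10 T.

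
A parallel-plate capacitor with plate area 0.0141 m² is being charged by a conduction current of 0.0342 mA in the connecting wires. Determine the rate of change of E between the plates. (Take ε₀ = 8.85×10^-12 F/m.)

The displacement current between the plates equals the conduction current, I_d = 0.0342 mA.
Inverting I_d = ε₀ A dE/dt gives dE/dt = 3.42×10^-5 / (8.85×10^-12 · 0.0141) = 2.74×10^8 V/(m·s).

2.74×10^8 V/(m·s)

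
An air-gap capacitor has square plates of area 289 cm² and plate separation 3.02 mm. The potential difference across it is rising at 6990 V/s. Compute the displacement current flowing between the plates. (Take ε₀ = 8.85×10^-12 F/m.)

C = ε₀A/d = (8.85×10^-12)(0.0289)/(3.02×10^-3) = 8.469×10^-11 F.
I_d = C dV/dt = (8.469×10^-11)(6990) = 5.92×10^-7 A.

5.92×10^-7 A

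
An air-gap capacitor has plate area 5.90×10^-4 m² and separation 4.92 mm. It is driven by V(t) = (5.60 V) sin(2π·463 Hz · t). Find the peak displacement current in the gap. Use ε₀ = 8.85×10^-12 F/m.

1.73×10^-8 A

(dE/dt)_max = V₀ω/d = 3.311×10^6 V/(m·s); ω = 2πf = 2909 rad/s.
I_d,max = ε₀ A (dE/dt)_max = (8.85×10^-12)(5.90×10^-4)(3.311×10^6) = 1.73×10^-8 A.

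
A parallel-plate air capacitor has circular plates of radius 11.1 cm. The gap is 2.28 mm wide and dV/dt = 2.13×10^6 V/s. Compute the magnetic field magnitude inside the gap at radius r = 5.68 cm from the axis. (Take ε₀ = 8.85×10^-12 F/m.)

2.95×10^-10 T

dE/dt = (dV/dt)/d = 9.342×10^8 V/(m·s); I_d = ε₀(πR²)(dE/dt) = (8.85×10^-12)(0.03871)(9.342×10^8) = 3.200×10^-4 A.
An Ampèrian loop of radius r encloses a fraction (r/R)² of I_d. Then B·2πr = μ₀ I_d (r/R)², giving B = μ₀ I_d r/(2πR²) = 2.95×10^-10 T.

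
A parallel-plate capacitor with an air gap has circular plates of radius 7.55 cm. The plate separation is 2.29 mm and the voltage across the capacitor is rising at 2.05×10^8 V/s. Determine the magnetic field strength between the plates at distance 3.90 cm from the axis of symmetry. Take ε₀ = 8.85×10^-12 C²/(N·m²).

1.94×10^-8 T

With E = V/d, dE/dt = 8.952×10^10 V/(m·s) and πR² = 0.01791 m², giving I_d = ε₀ πR² dE/dt = 0.01419 A.
For r < R the Ampère–Maxwell law gives B(2πr) = μ₀ I_d (r²/R²), so B = μ₀ I_d r/(2πR²) = (4π×10^-7)(0.01419)(0.0390)/(2π·0.0755²) = 1.94×10^-8 T.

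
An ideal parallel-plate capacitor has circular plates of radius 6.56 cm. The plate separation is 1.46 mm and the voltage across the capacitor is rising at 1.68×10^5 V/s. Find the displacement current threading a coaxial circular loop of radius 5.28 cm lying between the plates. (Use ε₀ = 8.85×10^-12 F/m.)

dE/dt = (dV/dt)/d = 1.151×10^8 V/(m·s); I_d = ε₀(πR²)(dE/dt) = (8.85×10^-12)(0.01352)(1.151×10^8) = 1.377×10^-5 A.
The field is uniform, so I_d,enc = I_d (r/R)² = (1.377×10^-5)(5.28/6.56)² = 8.92×10^-6 A.

8.92×10^-6 A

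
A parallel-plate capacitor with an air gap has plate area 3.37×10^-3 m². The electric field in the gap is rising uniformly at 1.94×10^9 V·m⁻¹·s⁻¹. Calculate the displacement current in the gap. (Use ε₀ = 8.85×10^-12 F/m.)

The displacement current is ε₀ times dΦ_E/dt = ε₀ A dE/dt = (8.85×10^-12)(3.37×10^-3)(1.94×10^9) = 5.79×10^-5 A.

5.79×10^-5 A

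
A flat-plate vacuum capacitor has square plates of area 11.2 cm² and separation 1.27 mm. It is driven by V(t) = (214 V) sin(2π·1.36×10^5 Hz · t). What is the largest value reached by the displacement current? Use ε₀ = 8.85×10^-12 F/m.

The displacement current equals the conduction current C dV/dt, which peaks at C V₀ ω.
With C = ε₀A/d = (8.85×10^-12)(1.12×10^-3)/(1.27×10^-3) = 7.805×10^-12 F and ω = 2πf = 8.545×10^5 rad/s, I_d,max = (7.805×10^-12)(214)(8.545×10^5) = 1.43×10^-3 A.

1.43×10^-3 A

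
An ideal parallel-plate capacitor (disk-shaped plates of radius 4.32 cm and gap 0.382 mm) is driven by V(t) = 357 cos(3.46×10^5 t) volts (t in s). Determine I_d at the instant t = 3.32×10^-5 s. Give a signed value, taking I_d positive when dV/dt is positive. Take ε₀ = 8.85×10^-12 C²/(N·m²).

dV/dt = (357)(3.46×10^5)·−sin(11.4872) = 1.089×10^8 V/s.
I_d = C dV/dt with C = ε₀A/d = (8.85×10^-12)(5.863×10^-3)/(3.82×10^-4) = 1.358×10^-10 F, so I_d = (1.358×10^-10)(1.089×10^8) = 0.0148 A.

0.0148 A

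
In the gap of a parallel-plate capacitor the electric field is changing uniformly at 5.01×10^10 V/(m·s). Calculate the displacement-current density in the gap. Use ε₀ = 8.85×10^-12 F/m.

0.443 A/m²

The displacement-current density is ε₀ ∂E/∂t = (8.85×10^-12)(5.01×10^10) = 0.443 A/m².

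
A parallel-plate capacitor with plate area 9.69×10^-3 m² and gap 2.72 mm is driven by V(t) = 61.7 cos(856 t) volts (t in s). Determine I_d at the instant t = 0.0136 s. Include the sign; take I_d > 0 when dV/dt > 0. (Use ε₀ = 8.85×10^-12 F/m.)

1.33×10^-6 A

C = ε₀A/d = (8.85×10^-12)(9.69×10^-3)/(2.72×10^-3) = 3.153×10^-11 F. dV/dt = V₀ω·−sin(ωt); at ωt = 11.6416 rad this factor is 0.7985.
I_d = C dV/dt = (3.153×10^-11)(61.7)(856)(0.7985) = 1.33×10^-6 A.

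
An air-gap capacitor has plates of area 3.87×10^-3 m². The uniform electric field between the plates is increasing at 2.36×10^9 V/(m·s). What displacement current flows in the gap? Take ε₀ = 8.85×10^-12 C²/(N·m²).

I_d = ε₀ A (dE/dt) = (8.85×10^-12)(3.87×10^-3 m²)(2.36×10^9) = 8.08×10^-5 A.

8.08×10^-5 A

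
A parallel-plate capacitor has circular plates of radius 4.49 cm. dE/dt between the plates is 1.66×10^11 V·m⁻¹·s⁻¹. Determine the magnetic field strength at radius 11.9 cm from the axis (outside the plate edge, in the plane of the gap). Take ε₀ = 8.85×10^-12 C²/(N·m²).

Total displacement current: I_d = ε₀(πR²)(dE/dt) = (8.85×10^-12)(6.333×10^-3)(1.66×10^11) = 9.304×10^-3 A.
For r ≥ R the full I_d is enclosed: B = μ₀ I_d/(2πr) = (4π×10^-7)(9.304×10^-3)/(2π·0.119) = 1.56×10^-8 T.

1.56×10^-8 T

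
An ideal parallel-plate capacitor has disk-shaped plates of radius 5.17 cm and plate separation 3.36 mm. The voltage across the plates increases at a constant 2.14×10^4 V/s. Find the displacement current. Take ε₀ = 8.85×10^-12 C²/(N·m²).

4.73×10^-7 A

The field between the plates is E = V/d, so dE/dt = (2.14×10^4)/(3.36×10^-3 m) = 6.369×10^6 V/(m·s).
I_d = ε₀ A (dE/dt) = (8.85×10^-12)(8.397×10^-3)(6.369×10^6) = 4.73×10^-7 A.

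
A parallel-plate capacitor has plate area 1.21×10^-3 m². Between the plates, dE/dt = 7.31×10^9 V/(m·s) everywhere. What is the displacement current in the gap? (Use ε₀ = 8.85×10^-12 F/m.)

7.83×10^-5 A

I_d = ε₀ A (dE/dt) = (8.85×10^-12)(1.21×10^-3 m²)(7.31×10^9) = 7.83×10^-5 A.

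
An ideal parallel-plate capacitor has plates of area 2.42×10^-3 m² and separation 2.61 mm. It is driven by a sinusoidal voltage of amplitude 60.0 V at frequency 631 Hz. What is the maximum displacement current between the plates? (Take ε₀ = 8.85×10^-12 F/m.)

1.95×10^-6 A

C = ε₀A/d = (8.85×10^-12)(2.42×10^-3)/(2.61×10^-3) = 8.206×10^-12 F; ω = 2πf = 3965 rad/s.
I_d = C dV/dt, so |I_d|_max = C V₀ ω = (8.206×10^-12)(60.0)(3965) = 1.95×10^-6 A.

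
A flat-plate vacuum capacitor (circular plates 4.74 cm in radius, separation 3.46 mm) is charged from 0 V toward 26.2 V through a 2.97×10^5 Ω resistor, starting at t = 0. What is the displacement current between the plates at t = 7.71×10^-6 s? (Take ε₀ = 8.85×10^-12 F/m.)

2.09×10^-5 A

C = ε₀A/d = (8.85×10^-12)(7.058×10^-3)/(3.46×10^-3) = 1.805×10^-11 F, so τ = RC = 5.361×10^-6 s.
The conduction current is I(t) = (V₀/R) e^(−t/τ), and the displacement current between the plates equals it.
t/τ = 1.438; I_d = (26.2/2.97×10^5) · e^(−1.438) = (8.822×10^-5)(0.2374) = 2.09×10^-5 A.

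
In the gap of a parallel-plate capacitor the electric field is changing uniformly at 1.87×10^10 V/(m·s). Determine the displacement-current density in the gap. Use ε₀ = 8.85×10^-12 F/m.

J_d = ε₀ ∂E/∂t, so J_d = 0.165 A/m².

0.165 A/m²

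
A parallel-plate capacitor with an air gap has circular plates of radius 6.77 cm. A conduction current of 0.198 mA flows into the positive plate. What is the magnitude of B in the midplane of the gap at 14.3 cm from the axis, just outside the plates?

2.77×10^-10 T

Between the plates the displacement current equals the wire current: I_d = 0.198 mA = 1.98×10^-4 A.
For r ≥ R the full I_d is enclosed: B = μ₀ I_d/(2πr) = (4π×10^-7)(1.98×10^-4)/(2π·0.143) = 2.77×10^-10 T.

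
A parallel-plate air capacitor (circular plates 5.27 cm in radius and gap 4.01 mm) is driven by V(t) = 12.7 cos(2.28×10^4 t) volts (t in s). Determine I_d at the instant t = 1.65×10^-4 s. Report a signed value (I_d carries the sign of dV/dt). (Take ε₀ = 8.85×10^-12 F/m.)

3.24×10^-6 A

C = ε₀A/d = (8.85×10^-12)(8.725×10^-3)/(4.01×10^-3) = 1.926×10^-11 F. dV/dt = V₀ω·−sin(ωt); at ωt = 3.762 rad this factor is 0.5814.
I_d = C dV/dt = (1.926×10^-11)(12.7)(2.28×10^4)(0.5814) = 3.24×10^-6 A.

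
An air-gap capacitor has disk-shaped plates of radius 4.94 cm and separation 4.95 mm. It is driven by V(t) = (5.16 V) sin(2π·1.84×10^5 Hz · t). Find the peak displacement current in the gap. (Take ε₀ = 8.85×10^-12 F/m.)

8.18×10^-5 A

C = ε₀A/d = (8.85×10^-12)(7.667×10^-3)/(4.95×10^-3) = 1.371×10^-11 F; ω = 2πf = 1.156×10^6 rad/s.
I_d = C dV/dt, so |I_d|_max = C V₀ ω = (1.371×10^-11)(5.16)(1.156×10^6) = 8.18×10^-5 A.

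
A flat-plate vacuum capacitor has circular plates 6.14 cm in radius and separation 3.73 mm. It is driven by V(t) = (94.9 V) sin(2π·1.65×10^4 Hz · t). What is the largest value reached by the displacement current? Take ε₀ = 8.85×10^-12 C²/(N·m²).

C = ε₀A/d = (8.85×10^-12)(0.01184)/(3.73×10^-3) = 2.809×10^-11 F; ω = 2πf = 1.037×10^5 rad/s.
I_d = C dV/dt, so |I_d|_max = C V₀ ω = (2.809×10^-11)(94.9)(1.037×10^5) = 2.76×10^-4 A.

2.76×10^-4 A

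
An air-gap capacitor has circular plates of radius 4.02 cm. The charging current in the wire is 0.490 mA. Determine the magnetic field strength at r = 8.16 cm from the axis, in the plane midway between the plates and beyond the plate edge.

No conduction current crosses the gap, so I_d there equals the 4.90×10^-4 A in the leads.
For r ≥ R the full I_d is enclosed: B = μ₀ I_d/(2πr) = (4π×10^-7)(4.90×10^-4)/(2π·0.0816) = 1.20×10^-9 T.

1.20×10^-9 T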